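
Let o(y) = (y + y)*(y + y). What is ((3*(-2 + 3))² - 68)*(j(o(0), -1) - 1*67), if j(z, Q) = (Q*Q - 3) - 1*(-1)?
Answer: 4012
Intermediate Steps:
o(y) = 4*y² (o(y) = (2*y)*(2*y) = 4*y²)
j(z, Q) = -2 + Q² (j(z, Q) = (Q² - 3) + 1 = (-3 + Q²) + 1 = -2 + Q²)
((3*(-2 + 3))² - 68)*(j(o(0), -1) - 1*67) = ((3*(-2 + 3))² - 68)*((-2 + (-1)²) - 1*67) = ((3*1)² - 68)*((-2 + 1) - 67) = (3² - 68)*(-1 - 67) = (9 - 68)*(-68) = -59*(-68) = 4012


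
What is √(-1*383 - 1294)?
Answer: I*√1677 ≈ 40.951*I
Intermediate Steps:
√(-1*383 - 1294) = √(-383 - 1294) = √(-1677) = I*√1677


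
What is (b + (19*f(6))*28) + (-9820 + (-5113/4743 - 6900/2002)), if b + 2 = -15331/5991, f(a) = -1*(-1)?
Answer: -88147906373512/9481242771 ≈ -9297.1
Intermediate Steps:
f(a) = 1
b = -27313/5991 (b = -2 - 15331/5991 = -27313/5991 ≈ -4.5590)
(b + (19*f(6))*28) + (-9820 + (-5113/4743 - 6900/2002)) = (-27313/5991 + (19*1)*28) + (-9820 + (-5113/4743 - 6900/2002)) = (-27313/5991 + 19*28) + (-9820 + (-5113*1/4743 - 6900*1/2002)) = (-27313/5991 + 532) + (-9820 + (-5113/4743 - 3450/1001)) = 3159899/5991 + (-9820 - 21481463/4747743) = 3159899/5991 - 46644317723/4747743 = -88147906373512/9481242771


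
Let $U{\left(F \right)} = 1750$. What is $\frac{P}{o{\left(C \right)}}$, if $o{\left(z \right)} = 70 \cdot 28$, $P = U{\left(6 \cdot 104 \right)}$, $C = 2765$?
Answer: $\frac{25}{28} \approx 0.89286$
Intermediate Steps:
$P = 1750$
$o{\left(z \right)} = 1960$
$\frac{P}{o{\left(C \right)}} = \frac{1750}{1960} = 1750 \cdot \frac{1}{1960} = \frac{25}{28}$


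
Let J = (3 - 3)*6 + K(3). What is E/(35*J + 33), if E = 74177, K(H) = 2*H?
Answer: 74177/243 ≈ 305.25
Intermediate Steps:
J = 6 (J = (3 - 3)*6 + 2*3 = 0*6 + 6 = 0 + 6 = 6)
E/(35*J + 33) = 74177/(35*6 + 33) = 74177/(210 + 33) = 74177/243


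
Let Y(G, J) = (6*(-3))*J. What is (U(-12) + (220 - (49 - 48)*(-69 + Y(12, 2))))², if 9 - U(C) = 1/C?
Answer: 16072081/144 ≈ 1.1161e+5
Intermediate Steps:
Y(G, J) = -18*J
U(C) = 9 - 1/C
(U(-12) + (220 - (49 - 48)*(-69 + Y(12, 2))))² = ((9 - 1/(-12)) + (220 - (49 - 48)*(-69 - 18*2)))² = ((9 - 1*(-1/12)) + (220 - (-69 - 36)))² = ((9 + 1/12) + (220 - (-105)))² = (109/12 + (220 - 1*(-105)))² = (109/12 + (220 + 105))² = (109/12 + 325)² = (4009/12)² = 16072081/144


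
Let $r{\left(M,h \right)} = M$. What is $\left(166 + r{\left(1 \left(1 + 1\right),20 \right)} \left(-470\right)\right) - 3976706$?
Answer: $-3977480$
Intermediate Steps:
$\left(166 + r{\left(1 \left(1 + 1\right),20 \right)} \left(-470\right)\right) - 3976706 = \left(166 + 1 \left(1 + 1\right) \left(-470\right)\right) - 3976706 = \left(166 + 1 \cdot 2 \left(-470\right)\right) - 3976706 = \left(166 + 2 \left(-470\right)\right) - 3976706 = \left(166 - 940\right) - 3976706 = -774 - 3976706 = -3977480$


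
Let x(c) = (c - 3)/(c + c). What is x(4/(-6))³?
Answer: 1331/64 ≈ 20.797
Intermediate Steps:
x(c) = (-3 + c)/(2*c) (x(c) = (-3 + c)/((2*c)) = (-3 + c)*(1/(2*c)) = (-3 + c)/(2*c))
x(4/(-6))³ = ((-3 + 4/(-6))/(2*((4/(-6)))))³ = ((-3 + 4*(-⅙))/(2*((4*(-⅙)))))³ = ((-3 - ⅔)/(2*(-⅔)))³ = ((½)*(-3/2)*(-11/3))³ = (11/4)³ = 1331/64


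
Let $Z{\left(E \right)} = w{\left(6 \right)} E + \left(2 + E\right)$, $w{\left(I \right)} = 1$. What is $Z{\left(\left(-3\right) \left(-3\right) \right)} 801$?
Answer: $16020$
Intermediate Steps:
$Z{\left(E \right)} = 2 + 2 E$ ($Z{\left(E \right)} = 1 E + \left(2 + E\right) = E + \left(2 + E\right) = 2 + 2 E$)
$Z{\left(\left(-3\right) \left(-3\right) \right)} 801 = \left(2 + 2 \left(\left(-3\right) \left(-3\right)\right)\right) 801 = \left(2 + 2 \cdot 9\right) 801 = \left(2 + 18\right) 801 = 20 \cdot 801 = 16020$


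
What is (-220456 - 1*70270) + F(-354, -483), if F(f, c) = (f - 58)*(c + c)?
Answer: 107266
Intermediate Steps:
F(f, c) = 2*c*(-58 + f) (F(f, c) = (-58 + f)*(2*c) = 2*c*(-58 + f))
(-220456 - 1*70270) + F(-354, -483) = (-220456 - 1*70270) + 2*(-483)*(-58 - 354) = (-220456 - 70270) + 2*(-483)*(-412) = -290726 + 397992 = 107266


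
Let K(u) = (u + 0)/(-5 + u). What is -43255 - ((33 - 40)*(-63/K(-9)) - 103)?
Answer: -43838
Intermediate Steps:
K(u) = u/(-5 + u)
-43255 - ((33 - 40)*(-63/K(-9)) - 103) = -43255 - ((33 - 40)*(-63/((-9/(-5 - 9)))) - 103) = -43255 - (-(-441)/((-9/(-14))) - 103) = -43255 - (-(-441)/((-9*(-1/14))) - 103) = -43255 - (-(-441)/9/14 - 103) = -43255 - (-(-441)*14/9 - 103) = -43255 - (-7*(-98) - 103) = -43255 - (686 - 103) = -43255 - 1*583 = -43255 - 583 = -43838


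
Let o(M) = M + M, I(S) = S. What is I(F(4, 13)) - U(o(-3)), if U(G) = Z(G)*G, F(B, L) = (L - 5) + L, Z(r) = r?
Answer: -15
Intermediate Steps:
F(B, L) = -5 + 2*L (F(B, L) = (-5 + L) + L = -5 + 2*L)
o(M) = 2*M
U(G) = G² (U(G) = G*G = G²)
I(F(4, 13)) - U(o(-3)) = (-5 + 2*13) - (2*(-3))² = (-5 + 26) - 1*(-6)² = 21 - 1*36 = 21 - 36 = -15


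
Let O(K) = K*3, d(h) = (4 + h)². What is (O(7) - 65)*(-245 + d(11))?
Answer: 880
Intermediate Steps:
O(K) = 3*K
(O(7) - 65)*(-245 + d(11)) = (3*7 - 65)*(-245 + (4 + 11)²) = (21 - 65)*(-245 + 15²) = -44*(-245 + 225) = -44*(-20) = 880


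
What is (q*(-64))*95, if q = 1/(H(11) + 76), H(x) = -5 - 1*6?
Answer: -1216/13 ≈ -93.538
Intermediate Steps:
H(x) = -11 (H(x) = -5 - 6 = -11)
q = 1/65 (q = 1/(-11 + 76) = 1/65 ≈ 0.015385)
(q*(-64))*95 = ((1/65)*(-64))*95 = -64/65*95 = -1216/13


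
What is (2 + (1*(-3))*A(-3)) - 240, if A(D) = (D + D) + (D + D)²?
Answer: -328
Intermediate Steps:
A(D) = 2*D + 4*D² (A(D) = 2*D + (2*D)² = 2*D + 4*D²)
(2 + (1*(-3))*A(-3)) - 240 = (2 + (1*(-3))*(2*(-3)*(1 + 2*(-3)))) - 240 = (2 - 6*(-3)*(1 - 6)) - 240 = (2 - 6*(-3)*(-5)) - 240 = (2 - 3*30) - 240 = (2 - 90) - 240 = -88 - 240 = -328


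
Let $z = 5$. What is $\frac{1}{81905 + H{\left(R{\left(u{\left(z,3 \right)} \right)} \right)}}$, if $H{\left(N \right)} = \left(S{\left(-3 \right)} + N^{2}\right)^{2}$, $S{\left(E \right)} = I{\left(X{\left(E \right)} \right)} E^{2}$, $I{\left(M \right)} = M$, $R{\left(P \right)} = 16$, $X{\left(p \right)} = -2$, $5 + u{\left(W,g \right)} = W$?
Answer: $\frac{1}{138549} \approx 7.2177 \cdot 10^{-6}$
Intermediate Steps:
$u{\left(W,g \right)} = -5 + W$
$S{\left(E \right)} = - 2 E^{2}$
$H{\left(N \right)} = \left(-18 + N^{2}\right)^{2}$ ($H{\left(N \right)} = \left(- 2 \left(-3\right)^{2} + N^{2}\right)^{2} = \left(\left(-2\right) 9 + N^{2}\right)^{2} = \left(-18 + N^{2}\right)^{2}$)
$\frac{1}{81905 + H{\left(R{\left(u{\left(z,3 \right)} \right)} \right)}} = \frac{1}{81905 + \left(-18 + 16^{2}\right)^{2}} = \frac{1}{81905 + \left(-18 + 256\right)^{2}} = \frac{1}{81905 + 238^{2}} = \frac{1}{81905 + 56644} = \frac{1}{138549}$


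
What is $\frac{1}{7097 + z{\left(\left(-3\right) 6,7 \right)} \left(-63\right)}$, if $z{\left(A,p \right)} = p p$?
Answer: $\frac{1}{4010} \approx 0.00024938$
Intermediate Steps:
$z{\left(A,p \right)} = p^{2}$
$\frac{1}{7097 + z{\left(\left(-3\right) 6,7 \right)} \left(-63\right)} = \frac{1}{7097 + 7^{2} \left(-63\right)} = \frac{1}{7097 + 49 \left(-63\right)} = \frac{1}{7097 - 3087} = \frac{1}{4010}$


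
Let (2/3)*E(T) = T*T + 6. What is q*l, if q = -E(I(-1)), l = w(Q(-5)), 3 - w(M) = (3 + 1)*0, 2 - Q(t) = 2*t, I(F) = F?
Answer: -63/2 ≈ -31.500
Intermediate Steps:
Q(t) = 2 - 2*t
w(M) = 3 (w(M) = 3 - (3 + 1)*0 = 3 - 4*0 = 3 - 1*0 = 3 + 0 = 3)
E(T) = 9 + 3*T²/2 (E(T) = 3*(T*T + 6)/2 = 3*(T² + 6)/2 = 3*(6 + T²)/2 = 9 + 3*T²/2)
l = 3
q = -21/2 (q = -(9 + (3/2)*(-1)²) = -(9 + (3/2)*1) = -(9 + 3/2) = -1*21/2 = -21/2 ≈ -10.500)
q*l = -21/2*3 = -63/2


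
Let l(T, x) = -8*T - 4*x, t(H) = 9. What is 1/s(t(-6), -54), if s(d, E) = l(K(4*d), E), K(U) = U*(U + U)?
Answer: -1/20520 ≈ -4.8733e-5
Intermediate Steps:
K(U) = 2*U² (K(U) = U*(2*U) = 2*U²)
s(d, E) = -256*d² - 4*E (s(d, E) = -16*(4*d)² - 4*E = -16*16*d² - 4*E = -256*d² - 4*E)
1/s(t(-6), -54) = 1/(-256*9² - 4*(-54)) = 1/(-256*81 + 216) = 1/(-20736 + 216) = 1/(-20520) = -1/20520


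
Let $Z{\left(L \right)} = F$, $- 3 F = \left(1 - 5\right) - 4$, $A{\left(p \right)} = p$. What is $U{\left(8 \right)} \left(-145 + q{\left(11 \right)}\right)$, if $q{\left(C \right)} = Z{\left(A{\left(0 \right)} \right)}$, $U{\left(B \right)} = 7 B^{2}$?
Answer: $- \frac{191296}{3} \approx -63765.0$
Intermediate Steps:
$F = \frac{8}{3}$ ($F = - \frac{\left(1 - 5\right) - 4}{3} = - \frac{-4 - 4}{3} = \left(- \frac{1}{3}\right) \left(-8\right) = \frac{8}{3} \approx 2.6667$)
$Z{\left(L \right)} = \frac{8}{3}$
$q{\left(C \right)} = \frac{8}{3}$
$U{\left(8 \right)} \left(-145 + q{\left(11 \right)}\right) = 7 \cdot 8^{2} \left(-145 + \frac{8}{3}\right) = 7 \cdot 64 \left(- \frac{427}{3}\right) = 448 \left(- \frac{427}{3}\right) = - \frac{191296}{3}$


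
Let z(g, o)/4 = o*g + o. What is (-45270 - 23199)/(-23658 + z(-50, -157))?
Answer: -68469/7114 ≈ -9.6245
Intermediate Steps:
z(g, o) = 4*o + 4*g*o (z(g, o) = 4*(o*g + o) = 4*(g*o + o) = 4*(o + g*o) = 4*o + 4*g*o)
(-45270 - 23199)/(-23658 + z(-50, -157)) = (-45270 - 23199)/(-23658 + 4*(-157)*(1 - 50)) = -68469/(-23658 + 4*(-157)*(-49)) = -68469/(-23658 + 30772) = -68469/7114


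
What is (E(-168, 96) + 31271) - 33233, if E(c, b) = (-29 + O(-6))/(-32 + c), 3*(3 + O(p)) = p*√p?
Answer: -49046/25 + I*√6/100 ≈ -1961.8 + 0.024495*I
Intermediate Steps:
O(p) = -3 + p^(3/2)/3 (O(p) = -3 + (p*√p)/3 = -3 + p^(3/2)/3)
E(c, b) = (-32 - 2*I*√6)/(-32 + c) (E(c, b) = (-29 + (-3 + (-6)^(3/2)/3))/(-32 + c) = (-29 + (-3 + (-6*I*√6)/3))/(-32 + c) = (-29 + (-3 - 2*I*√6))/(-32 + c) = (-32 - 2*I*√6)/(-32 + c))
(E(-168, 96) + 31271) - 33233 = (2*(-16 - I*√6)/(-32 - 168) + 31271) - 33233 = (2*(-16 - I*√6)/(-200) + 31271) - 33233 = (2*(-1/200)*(-16 - I*√6) + 31271) - 33233 = ((4/25 + I*√6/100) + 31271) - 33233 = (781779/25 + I*√6/100) - 33233 = -49046/25 + I*√6/100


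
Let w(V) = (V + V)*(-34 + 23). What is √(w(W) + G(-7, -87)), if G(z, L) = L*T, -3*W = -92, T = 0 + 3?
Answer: I*√8421/3 ≈ 30.589*I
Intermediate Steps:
T = 3
W = 92/3 (W = -⅓*(-92) = 92/3 ≈ 30.667)
G(z, L) = 3*L (G(z, L) = L*3 = 3*L)
w(V) = -22*V (w(V) = (2*V)*(-11) = -22*V)
√(w(W) + G(-7, -87)) = √(-22*92/3 + 3*(-87)) = √(-2024/3 - 261) = √(-2807/3) = I*√8421/3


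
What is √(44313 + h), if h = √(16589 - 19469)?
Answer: √(44313 + 24*I*√5) ≈ 210.51 + 0.127*I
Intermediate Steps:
h = 24*I*√5 (h = √(-2880) = 24*I*√5 ≈ 53.666*I)
√(44313 + h) = √(44313 + 24*I*√5)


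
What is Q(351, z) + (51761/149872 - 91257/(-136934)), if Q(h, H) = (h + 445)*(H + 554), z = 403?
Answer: 7816770911783867/10261286224 ≈ 7.6177e+5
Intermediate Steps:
Q(h, H) = (445 + h)*(554 + H)
Q(351, z) + (51761/149872 - 91257/(-136934)) = (246530 + 445*403 + 554*351 + 403*351) + (51761/149872 - 91257/(-136934)) = (246530 + 179335 + 194454 + 141453) + (51761*(1/149872) - 91257*(-1/136934)) = 761772 + (51761/149872 + 91257/136934) = 761772 + 10382354939/10261286224 = 7816770911783867/10261286224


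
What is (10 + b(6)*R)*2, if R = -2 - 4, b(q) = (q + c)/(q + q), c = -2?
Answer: 16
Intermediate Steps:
b(q) = (-2 + q)/(2*q) (b(q) = (q - 2)/(q + q) = (-2 + q)/((2*q)) = (-2 + q)*(1/(2*q)) = (-2 + q)/(2*q))
R = -6
(10 + b(6)*R)*2 = (10 + ((½)*(-2 + 6)/6)*(-6))*2 = (10 + ((½)*(⅙)*4)*(-6))*2 = (10 + (⅓)*(-6))*2 = (10 - 2)*2 = 8*2 = 16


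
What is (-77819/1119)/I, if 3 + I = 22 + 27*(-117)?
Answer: 77819/3513660 ≈ 0.022148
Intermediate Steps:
I = -3140 (I = -3 + (22 + 27*(-117)) = -3 + (22 - 3159) = -3 - 3137 = -3140)
(-77819/1119)/I = -77819/1119/(-3140) = -77819*1/1119*(-1/3140) = -77819/1119*(-1/3140) = 77819/3513660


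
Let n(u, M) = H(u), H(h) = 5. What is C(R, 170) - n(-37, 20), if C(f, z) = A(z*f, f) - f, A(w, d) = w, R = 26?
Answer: 4389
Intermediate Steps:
n(u, M) = 5
C(f, z) = -f + f*z (C(f, z) = z*f - f = f*z - f = -f + f*z)
C(R, 170) - n(-37, 20) = 26*(-1 + 170) - 1*5 = 26*169 - 5 = 4394 - 5 = 4389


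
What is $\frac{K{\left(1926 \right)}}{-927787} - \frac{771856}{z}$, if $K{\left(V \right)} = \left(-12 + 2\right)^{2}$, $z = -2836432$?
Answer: $\frac{44739644967}{164475295999} \approx 0.27201$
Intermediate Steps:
$K{\left(V \right)} = 100$ ($K{\left(V \right)} = \left(-10\right)^{2} = 100$)
$\frac{K{\left(1926 \right)}}{-927787} - \frac{771856}{z} = \frac{100}{-927787} - \frac{771856}{-2836432} = 100 \left(- \frac{1}{927787}\right) - - \frac{48241}{177277} = - \frac{100}{927787} + \frac{48241}{177277} = \frac{44739644967}{164475295999}$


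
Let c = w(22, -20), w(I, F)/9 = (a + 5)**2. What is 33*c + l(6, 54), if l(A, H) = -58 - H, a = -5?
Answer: -112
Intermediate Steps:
w(I, F) = 0 (w(I, F) = 9*(-5 + 5)**2 = 9*0**2 = 9*0 = 0)
c = 0
33*c + l(6, 54) = 33*0 + (-58 - 1*54) = 0 + (-58 - 54) = 0 - 112 = -112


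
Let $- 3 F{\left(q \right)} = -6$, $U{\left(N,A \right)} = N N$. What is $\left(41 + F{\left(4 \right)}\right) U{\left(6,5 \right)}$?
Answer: $1548$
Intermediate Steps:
$U{\left(N,A \right)} = N^{2}$
$F{\left(q \right)} = 2$ ($F{\left(q \right)} = \left(- \frac{1}{3}\right) \left(-6\right) = 2$)
$\left(41 + F{\left(4 \right)}\right) U{\left(6,5 \right)} = \left(41 + 2\right) 6^{2} = 43 \cdot 36 = 1548$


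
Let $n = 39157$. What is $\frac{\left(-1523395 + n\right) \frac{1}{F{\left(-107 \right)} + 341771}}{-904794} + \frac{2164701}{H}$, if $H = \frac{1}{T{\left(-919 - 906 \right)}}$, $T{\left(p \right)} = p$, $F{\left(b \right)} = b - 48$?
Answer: $- \frac{203515481307624423427}{51515351184} \approx -3.9506 \cdot 10^{9}$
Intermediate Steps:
$F{\left(b \right)} = -48 + b$ ($F{\left(b \right)} = b - 48 = -48 + b$)
$H = - \frac{1}{1825}$ ($H = \frac{1}{-919 - 906} = \frac{1}{-1825} = - \frac{1}{1825} \approx -0.00054795$)
$\frac{\left(-1523395 + n\right) \frac{1}{F{\left(-107 \right)} + 341771}}{-904794} + \frac{2164701}{H} = \frac{\left(-1523395 + 39157\right) \frac{1}{\left(-48 - 107\right) + 341771}}{-904794} + \frac{2164701}{- \frac{1}{1825}} = - \frac{1484238}{-155 + 341771} \left(- \frac{1}{904794}\right) + 2164701 \left(-1825\right) = - \frac{1484238}{341616} \left(- \frac{1}{904794}\right) - 3950579325 = \left(-1484238\right) \frac{1}{341616} \left(- \frac{1}{904794}\right) - 3950579325 = \left(- \frac{247373}{56936}\right) \left(- \frac{1}{904794}\right) - 3950579325 = \frac{247373}{51515351184} - 3950579325 = - \frac{203515481307624423427}{51515351184}$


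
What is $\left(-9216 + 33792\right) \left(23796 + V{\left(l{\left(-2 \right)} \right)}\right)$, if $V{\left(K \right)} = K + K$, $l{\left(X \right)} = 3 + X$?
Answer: $584859648$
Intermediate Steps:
$V{\left(K \right)} = 2 K$
$\left(-9216 + 33792\right) \left(23796 + V{\left(l{\left(-2 \right)} \right)}\right) = \left(-9216 + 33792\right) \left(23796 + 2 \left(3 - 2\right)\right) = 24576 \left(23796 + 2 \cdot 1\right) = 24576 \left(23796 + 2\right) = 24576 \cdot 23798 = 584859648$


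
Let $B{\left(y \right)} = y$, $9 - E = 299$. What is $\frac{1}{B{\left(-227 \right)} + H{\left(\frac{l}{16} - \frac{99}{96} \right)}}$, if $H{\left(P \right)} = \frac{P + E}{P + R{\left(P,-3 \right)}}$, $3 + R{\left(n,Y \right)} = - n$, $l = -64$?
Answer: $- \frac{32}{4117} \approx -0.0077726$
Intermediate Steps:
$E = -290$ ($E = 9 - 299 = -290$)
$R{\left(n,Y \right)} = -3 - n$
$H{\left(P \right)} = \frac{290}{3} - \frac{P}{3}$ ($H{\left(P \right)} = \frac{P - 290}{P - \left(3 + P\right)} = \frac{-290 + P}{-3} = \left(-290 + P\right) \left(- \frac{1}{3}\right) = \frac{290}{3} - \frac{P}{3}$)
$\frac{1}{B{\left(-227 \right)} + H{\left(\frac{l}{16} - \frac{99}{96} \right)}} = \frac{1}{-227 + \left(\frac{290}{3} - \frac{- \frac{64}{16} - \frac{99}{96}}{3}\right)} = \frac{1}{-227 + \left(\frac{290}{3} - \frac{\left(-64\right) \frac{1}{16} - \frac{33}{32}}{3}\right)} = \frac{1}{-227 + \left(\frac{290}{3} - \frac{-4 - \frac{33}{32}}{3}\right)} = \frac{1}{-227 + \left(\frac{290}{3} - - \frac{161}{96}\right)} = \frac{1}{-227 + \left(\frac{290}{3} + \frac{161}{96}\right)} = \frac{1}{-227 + \frac{3147}{32}} = \frac{1}{- \frac{4117}{32}} = - \frac{32}{4117}$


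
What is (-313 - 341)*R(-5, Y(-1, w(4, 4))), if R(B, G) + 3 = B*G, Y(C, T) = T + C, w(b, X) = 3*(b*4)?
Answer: 155652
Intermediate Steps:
w(b, X) = 12*b (w(b, X) = 3*(4*b) = 12*b)
Y(C, T) = C + T
R(B, G) = -3 + B*G
(-313 - 341)*R(-5, Y(-1, w(4, 4))) = (-313 - 341)*(-3 - 5*(-1 + 12*4)) = -654*(-3 - 5*(-1 + 48)) = -654*(-3 - 5*47) = -654*(-3 - 235) = -654*(-238) = 155652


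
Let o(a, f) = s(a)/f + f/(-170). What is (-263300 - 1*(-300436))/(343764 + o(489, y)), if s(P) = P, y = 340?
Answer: 12626240/116879569 ≈ 0.10803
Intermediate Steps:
o(a, f) = -f/170 + a/f (o(a, f) = a/f + f/(-170) = a/f + f*(-1/170) = a/f - f/170 = -f/170 + a/f)
(-263300 - 1*(-300436))/(343764 + o(489, y)) = (-263300 - 1*(-300436))/(343764 + (-1/170*340 + 489/340)) = (-263300 + 300436)/(343764 + (-2 + 489*(1/340))) = 37136/(343764 + (-2 + 489/340)) = 37136/(343764 - 191/340) = 37136/(116879569/340) = 37136*(340/116879569) = 12626240/116879569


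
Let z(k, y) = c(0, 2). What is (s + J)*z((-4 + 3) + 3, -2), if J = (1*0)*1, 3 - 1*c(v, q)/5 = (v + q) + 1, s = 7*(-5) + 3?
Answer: 0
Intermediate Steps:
s = -32 (s = -35 + 3 = -32)
c(v, q) = 10 - 5*q - 5*v (c(v, q) = 15 - 5*((v + q) + 1) = 15 - 5*((q + v) + 1) = 15 - 5*(1 + q + v) = 15 + (-5 - 5*q - 5*v) = 10 - 5*q - 5*v)
z(k, y) = 0 (z(k, y) = 10 - 5*2 - 5*0 = 10 - 10 + 0 = 0)
J = 0 (J = 0*1 = 0)
(s + J)*z((-4 + 3) + 3, -2) = (-32 + 0)*0 = -32*0 = 0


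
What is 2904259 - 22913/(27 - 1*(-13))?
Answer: 116147447/40 ≈ 2.9037e+6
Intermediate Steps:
2904259 - 22913/(27 - 1*(-13)) = 2904259 - 22913/(27 + 13) = 2904259 - 22913/40 = 116147447/40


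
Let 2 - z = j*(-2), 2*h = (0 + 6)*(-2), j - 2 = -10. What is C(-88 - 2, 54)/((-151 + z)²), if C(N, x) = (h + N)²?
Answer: 1024/3025 ≈ 0.33851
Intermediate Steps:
j = -8 (j = 2 - 10 = -8)
h = -6 (h = ((0 + 6)*(-2))/2 = (6*(-2))/2 = (½)*(-12) = -6)
z = -14 (z = 2 - (-8)*(-2) = 2 - 1*16 = 2 - 16 = -14)
C(N, x) = (-6 + N)²
C(-88 - 2, 54)/((-151 + z)²) = (-6 + (-88 - 2))²/((-151 - 14)²) = (-6 - 90)²/((-165)²) = (-96)²/27225 = 9216*(1/27225) = 1024/3025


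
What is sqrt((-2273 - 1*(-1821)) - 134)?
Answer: I*sqrt(586) ≈ 24.207*I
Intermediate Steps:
sqrt((-2273 - 1*(-1821)) - 134) = sqrt((-2273 + 1821) - 134) = sqrt(-452 - 134) = sqrt(-586) = I*sqrt(586)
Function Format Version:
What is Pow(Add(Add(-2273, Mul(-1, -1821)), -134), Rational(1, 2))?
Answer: Mul(I, Pow(586, Rational(1, 2))) ≈ Mul(24.207, I)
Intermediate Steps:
Pow(Add(Add(-2273, Mul(-1, -1821)), -134), Rational(1, 2)) = Pow(Add(Add(-2273, 1821), -134), Rational(1, 2)) = Pow(Add(-452, -134), Rational(1, 2)) = Pow(-586, Rational(1, 2)) = Mul(I, Pow(586, Rational(1, 2)))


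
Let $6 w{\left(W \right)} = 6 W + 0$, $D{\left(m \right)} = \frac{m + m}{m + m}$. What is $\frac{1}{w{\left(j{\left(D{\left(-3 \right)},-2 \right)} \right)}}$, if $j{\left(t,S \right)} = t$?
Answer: $1$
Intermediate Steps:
$D{\left(m \right)} = 1$ ($D{\left(m \right)} = \frac{2 m}{2 m} = 2 m \frac{1}{2 m} = 1$)
$w{\left(W \right)} = W$ ($w{\left(W \right)} = \frac{6 W + 0}{6} = \frac{6 W}{6} = W$)
$\frac{1}{w{\left(j{\left(D{\left(-3 \right)},-2 \right)} \right)}} = 1^{-1} = 1$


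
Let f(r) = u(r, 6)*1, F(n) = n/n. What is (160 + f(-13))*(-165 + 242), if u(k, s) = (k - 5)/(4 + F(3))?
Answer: 60214/5 ≈ 12043.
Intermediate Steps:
F(n) = 1
u(k, s) = -1 + k/5 (u(k, s) = (k - 5)/(4 + 1) = (-5 + k)/5 = (-5 + k)*(1/5) = -1 + k/5)
f(r) = -1 + r/5 (f(r) = (-1 + r/5)*1 = -1 + r/5)
(160 + f(-13))*(-165 + 242) = (160 + (-1 + (1/5)*(-13)))*(-165 + 242) = (160 + (-1 - 13/5))*77 = (160 - 18/5)*77 = (782/5)*77 = 60214/5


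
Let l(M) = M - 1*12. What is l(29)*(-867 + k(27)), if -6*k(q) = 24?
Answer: -14807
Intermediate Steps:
k(q) = -4 (k(q) = -1/6*24 = -4)
l(M) = -12 + M (l(M) = M - 12 = -12 + M)
l(29)*(-867 + k(27)) = (-12 + 29)*(-867 - 4) = 17*(-871) = -14807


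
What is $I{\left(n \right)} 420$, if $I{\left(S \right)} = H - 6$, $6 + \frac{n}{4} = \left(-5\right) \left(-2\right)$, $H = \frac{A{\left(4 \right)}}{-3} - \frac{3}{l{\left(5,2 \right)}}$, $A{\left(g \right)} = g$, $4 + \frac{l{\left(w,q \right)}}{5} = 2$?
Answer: $-2954$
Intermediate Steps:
$l{\left(w,q \right)} = -10$ ($l{\left(w,q \right)} = -20 + 5 \cdot 2 = -20 + 10 = -10$)
$H = - \frac{31}{30}$ ($H = \frac{4}{-3} - \frac{3}{-10} = 4 \left(- \frac{1}{3}\right) - - \frac{3}{10} = - \frac{4}{3} + \frac{3}{10} = - \frac{31}{30} \approx -1.0333$)
$n = 16$ ($n = -24 + 4 \left(\left(-5\right) \left(-2\right)\right) = -24 + 4 \cdot 10 = -24 + 40 = 16$)
$I{\left(S \right)} = - \frac{211}{30}$ ($I{\left(S \right)} = - \frac{31}{30} - 6 = - \frac{211}{30}$)
$I{\left(n \right)} 420 = \left(- \frac{211}{30}\right) 420 = -2954$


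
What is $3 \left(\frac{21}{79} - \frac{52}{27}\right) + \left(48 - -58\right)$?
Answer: $\frac{71825}{711} \approx 101.02$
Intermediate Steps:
$3 \left(\frac{21}{79} - \frac{52}{27}\right) + \left(48 - -58\right) = 3 \left(21 \cdot \frac{1}{79} - \frac{52}{27}\right) + \left(48 + 58\right) = 3 \left(\frac{21}{79} - \frac{52}{27}\right) + 106 = 3 \left(- \frac{3541}{2133}\right) + 106 = - \frac{3541}{711} + 106 = \frac{71825}{711}$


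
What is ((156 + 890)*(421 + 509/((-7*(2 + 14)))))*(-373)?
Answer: -9099069797/56 ≈ -1.6248e+8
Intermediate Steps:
((156 + 890)*(421 + 509/((-7*(2 + 14)))))*(-373) = (1046*(421 + 509/((-7*16))))*(-373) = (1046*(421 + 509/(-112)))*(-373) = (1046*(421 + 509*(-1/112)))*(-373) = (1046*(421 - 509/112))*(-373) = (1046*(46643/112))*(-373) = (24394289/56)*(-373) = -9099069797/56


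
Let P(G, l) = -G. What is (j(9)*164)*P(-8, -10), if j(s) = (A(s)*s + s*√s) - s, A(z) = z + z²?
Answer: 1086336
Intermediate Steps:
j(s) = s^(3/2) - s + s²*(1 + s) (j(s) = ((s*(1 + s))*s + s*√s) - s = (s²*(1 + s) + s^(3/2)) - s = (s^(3/2) + s²*(1 + s)) - s = s^(3/2) - s + s²*(1 + s))
(j(9)*164)*P(-8, -10) = ((9^(3/2) - 1*9 + 9²*(1 + 9))*164)*(-1*(-8)) = ((27 - 9 + 81*10)*164)*8 = ((27 - 9 + 810)*164)*8 = (828*164)*8 = 135792*8 = 1086336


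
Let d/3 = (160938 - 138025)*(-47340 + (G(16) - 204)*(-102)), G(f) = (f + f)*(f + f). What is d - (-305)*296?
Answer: -9003343940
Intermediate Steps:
G(f) = 4*f² (G(f) = (2*f)*(2*f) = 4*f²)
d = -9003434220 (d = 3*((160938 - 138025)*(-47340 + (4*16² - 204)*(-102))) = 3*(22913*(-47340 + (4*256 - 204)*(-102))) = 3*(22913*(-47340 + (1024 - 204)*(-102))) = 3*(22913*(-47340 + 820*(-102))) = 3*(22913*(-47340 - 83640)) = 3*(22913*(-130980)) = 3*(-3001144740) = -9003434220)
d - (-305)*296 = -9003434220 - (-305)*296 = -9003434220 - 1*(-90280) = -9003434220 + 90280 = -9003343940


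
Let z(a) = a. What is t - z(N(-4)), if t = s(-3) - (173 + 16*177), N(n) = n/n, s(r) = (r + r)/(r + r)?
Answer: -3005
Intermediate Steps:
s(r) = 1 (s(r) = (2*r)/((2*r)) = (2*r)*(1/(2*r)) = 1)
N(n) = 1
t = -3004 (t = 1 - (173 + 16*177) = 1 - (173 + 2832) = 1 - 1*3005 = 1 - 3005 = -3004)
t - z(N(-4)) = -3004 - 1*1 = -3004 - 1 = -3005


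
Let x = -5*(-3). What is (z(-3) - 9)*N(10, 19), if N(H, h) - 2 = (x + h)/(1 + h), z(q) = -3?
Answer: -222/5 ≈ -44.400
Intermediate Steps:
x = 15
N(H, h) = 2 + (15 + h)/(1 + h)
(z(-3) - 9)*N(10, 19) = (-3 - 9)*((17 + 3*19)/(1 + 19)) = -12*(17 + 57)/20 = -3*74/5 = -12*37/10 = -222/5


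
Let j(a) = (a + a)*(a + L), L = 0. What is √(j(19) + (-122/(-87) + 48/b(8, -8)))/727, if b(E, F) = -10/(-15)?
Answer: 20*√15051/63249 ≈ 0.038794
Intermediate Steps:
b(E, F) = ⅔ (b(E, F) = -10*(-1/15) = ⅔)
j(a) = 2*a² (j(a) = (a + a)*(a + 0) = (2*a)*a = 2*a²)
√(j(19) + (-122/(-87) + 48/b(8, -8)))/727 = √(2*19² + (-122/(-87) + 48/(⅔)))/727 = √(2*361 + (-122*(-1/87) + 48*(3/2)))*(1/727) = √(722 + (122/87 + 72))*(1/727) = √(722 + 6386/87)*(1/727) = √(69200/87)*(1/727) = (20*√15051/87)*(1/727) = 20*√15051/63249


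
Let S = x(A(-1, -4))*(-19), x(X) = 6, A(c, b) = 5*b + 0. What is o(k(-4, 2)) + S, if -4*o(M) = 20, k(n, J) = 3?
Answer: -119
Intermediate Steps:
A(c, b) = 5*b
o(M) = -5 (o(M) = -1/4*20 = -5)
S = -114 (S = 6*(-19) = -114)
o(k(-4, 2)) + S = -5 - 114 = -119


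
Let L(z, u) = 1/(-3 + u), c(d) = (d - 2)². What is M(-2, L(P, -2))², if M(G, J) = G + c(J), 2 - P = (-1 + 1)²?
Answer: 5041/625 ≈ 8.0656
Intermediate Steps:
c(d) = (-2 + d)²
P = 2 (P = 2 - (-1 + 1)² = 2 - 1*0² = 2 - 1*0 = 2 + 0 = 2)
M(G, J) = G + (-2 + J)²
M(-2, L(P, -2))² = (-2 + (-2 + 1/(-3 - 2))²)² = (-2 + (-2 + 1/(-5))²)² = (-2 + (-2 - ⅕)²)² = (-2 + (-11/5)²)² = (-2 + 121/25)² = (71/25)² = 5041/625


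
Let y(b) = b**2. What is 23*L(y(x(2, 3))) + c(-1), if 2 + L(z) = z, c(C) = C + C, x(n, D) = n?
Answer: 44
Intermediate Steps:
c(C) = 2*C
L(z) = -2 + z
23*L(y(x(2, 3))) + c(-1) = 23*(-2 + 2**2) + 2*(-1) = 23*(-2 + 4) - 2 = 23*2 - 2 = 46 - 2 = 44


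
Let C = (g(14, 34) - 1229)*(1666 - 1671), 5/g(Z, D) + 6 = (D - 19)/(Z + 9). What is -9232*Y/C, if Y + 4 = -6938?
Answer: 3941445456/378205 ≈ 10421.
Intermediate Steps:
Y = -6942 (Y = -4 - 6938 = -6942)
g(Z, D) = 5/(-6 + (-19 + D)/(9 + Z)) (g(Z, D) = 5/(-6 + (D - 19)/(Z + 9)) = 5/(-6 + (-19 + D)/(9 + Z)))
C = 756410/123 (C = (5*(9 + 14)/(-73 + 34 - 6*14) - 1229)*(1666 - 1671) = (5*23/(-73 + 34 - 84) - 1229)*(-5) = (5*23/(-123) - 1229)*(-5) = (5*(-1/123)*23 - 1229)*(-5) = (-115/123 - 1229)*(-5) = -151282/123*(-5) = 756410/123 ≈ 6149.7)
-9232*Y/C = -9232/((756410/123)/(-6942)) = -9232/((756410/123)*(-1/6942)) = -9232/(-378205/426933) = -9232*(-426933/378205) = 3941445456/378205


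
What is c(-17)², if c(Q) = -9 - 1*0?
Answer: 81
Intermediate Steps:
c(Q) = -9 (c(Q) = -9 + 0 = -9)
c(-17)² = (-9)² = 81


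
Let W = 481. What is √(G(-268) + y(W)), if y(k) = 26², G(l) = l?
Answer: 2*√102 ≈ 20.199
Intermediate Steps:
y(k) = 676
√(G(-268) + y(W)) = √(-268 + 676) = √408 = 2*√102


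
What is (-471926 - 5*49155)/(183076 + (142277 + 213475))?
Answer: -717701/538828 ≈ -1.3320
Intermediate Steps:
(-471926 - 5*49155)/(183076 + (142277 + 213475)) = (-471926 - 245775)/(183076 + 355752) = -717701/538828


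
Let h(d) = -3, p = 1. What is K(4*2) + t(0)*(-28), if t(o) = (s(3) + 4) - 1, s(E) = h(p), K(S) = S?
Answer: 8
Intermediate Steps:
s(E) = -3
t(o) = 0 (t(o) = (-3 + 4) - 1 = 1 - 1 = 0)
K(4*2) + t(0)*(-28) = 4*2 + 0*(-28) = 8 + 0 = 8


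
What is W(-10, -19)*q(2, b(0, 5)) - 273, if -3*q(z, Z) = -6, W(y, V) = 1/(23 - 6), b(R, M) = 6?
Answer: -4639/17 ≈ -272.88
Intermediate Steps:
W(y, V) = 1/17
q(z, Z) = 2 (q(z, Z) = -1/3*(-6) = 2)
W(-10, -19)*q(2, b(0, 5)) - 273 = (1/17)*2 - 273 = 2/17 - 273 = -4639/17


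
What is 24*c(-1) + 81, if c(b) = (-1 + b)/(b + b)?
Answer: 105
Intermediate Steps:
c(b) = (-1 + b)/(2*b) (c(b) = (-1 + b)/((2*b)) = (-1 + b)*(1/(2*b)) = (-1 + b)/(2*b))
24*c(-1) + 81 = 24*((½)*(-1 - 1)/(-1)) + 81 = 24*((½)*(-1)*(-2)) + 81 = 24*1 + 81 = 24 + 81 = 105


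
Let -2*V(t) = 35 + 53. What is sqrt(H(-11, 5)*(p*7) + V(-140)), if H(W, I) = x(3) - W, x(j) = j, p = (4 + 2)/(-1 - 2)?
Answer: 4*I*sqrt(15) ≈ 15.492*I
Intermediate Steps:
V(t) = -44 (V(t) = -(35 + 53)/2 = -1/2*88 = -44)
p = -2 (p = 6/(-3) = 6*(-1/3) = -2)
H(W, I) = 3 - W
sqrt(H(-11, 5)*(p*7) + V(-140)) = sqrt((3 - 1*(-11))*(-2*7) - 44) = sqrt((3 + 11)*(-14) - 44) = sqrt(14*(-14) - 44) = sqrt(-196 - 44) = sqrt(-240) = 4*I*sqrt(15)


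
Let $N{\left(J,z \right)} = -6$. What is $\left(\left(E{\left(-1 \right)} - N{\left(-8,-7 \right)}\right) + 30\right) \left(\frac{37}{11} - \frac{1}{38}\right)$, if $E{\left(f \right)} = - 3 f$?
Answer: $\frac{54405}{418} \approx 130.16$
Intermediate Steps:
$\left(\left(E{\left(-1 \right)} - N{\left(-8,-7 \right)}\right) + 30\right) \left(\frac{37}{11} - \frac{1}{38}\right) = \left(\left(\left(-3\right) \left(-1\right) - -6\right) + 30\right) \left(\frac{37}{11} - \frac{1}{38}\right) = \left(\left(3 + 6\right) + 30\right) \left(37 \cdot \frac{1}{11} - \frac{1}{38}\right) = \left(9 + 30\right) \left(\frac{37}{11} - \frac{1}{38}\right) = 39 \cdot \frac{1395}{418} = \frac{54405}{418}$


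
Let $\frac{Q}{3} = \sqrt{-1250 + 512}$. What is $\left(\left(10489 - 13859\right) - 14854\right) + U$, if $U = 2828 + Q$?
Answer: $-15396 + 9 i \sqrt{82} \approx -15396.0 + 81.498 i$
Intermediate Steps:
$Q = 9 i \sqrt{82}$ ($Q = 3 \sqrt{-1250 + 512} = 3 \sqrt{-738} = 3 \cdot 3 i \sqrt{82} = 9 i \sqrt{82} \approx 81.498 i$)
$U = 2828 + 9 i \sqrt{82} \approx 2828.0 + 81.498 i$
$\left(\left(10489 - 13859\right) - 14854\right) + U = \left(\left(10489 - 13859\right) - 14854\right) + \left(2828 + 9 i \sqrt{82}\right) = \left(-3370 - 14854\right) + \left(2828 + 9 i \sqrt{82}\right) = -18224 + \left(2828 + 9 i \sqrt{82}\right) = -15396 + 9 i \sqrt{82}$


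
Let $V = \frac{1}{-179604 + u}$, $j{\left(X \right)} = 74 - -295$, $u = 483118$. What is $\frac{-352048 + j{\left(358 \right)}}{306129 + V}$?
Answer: $- \frac{106739500006}{92914437307} \approx -1.1488$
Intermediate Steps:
$j{\left(X \right)} = 369$ ($j{\left(X \right)} = 74 + 295 = 369$)
$V = \frac{1}{303514}$ ($V = \frac{1}{-179604 + 483118} = \frac{1}{303514} \approx 3.2947 \cdot 10^{-6}$)
$\frac{-352048 + j{\left(358 \right)}}{306129 + V} = \frac{-352048 + 369}{306129 + \frac{1}{303514}} = - \frac{351679}{\frac{92914437307}{303514}} = \left(-351679\right) \frac{303514}{92914437307} = - \frac{106739500006}{92914437307}$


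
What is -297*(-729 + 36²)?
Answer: -168399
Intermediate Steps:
-297*(-729 + 36²) = -297*(-729 + 1296) = -297*567 = -168399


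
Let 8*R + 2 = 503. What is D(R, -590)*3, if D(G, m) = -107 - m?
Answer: 1449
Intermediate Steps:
R = 501/8 (R = -1/4 + (1/8)*503 = -1/4 + 503/8 = 501/8 ≈ 62.625)
D(R, -590)*3 = (-107 - 1*(-590))*3 = (-107 + 590)*3 = 483*3 = 1449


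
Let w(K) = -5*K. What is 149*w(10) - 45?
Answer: -7495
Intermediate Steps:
149*w(10) - 45 = 149*(-5*10) - 45 = 149*(-50) - 45 = -7450 - 45 = -7495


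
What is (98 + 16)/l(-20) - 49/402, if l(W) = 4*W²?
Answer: -8143/160800 ≈ -0.050641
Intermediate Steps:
(98 + 16)/l(-20) - 49/402 = (98 + 16)/((4*(-20)²)) - 49/402 = 114/((4*400)) - 49*1/402 = 114/1600 - 49/402 = 114*(1/1600) - 49/402 = 57/800 - 49/402 = -8143/160800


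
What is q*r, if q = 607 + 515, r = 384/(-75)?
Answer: -143616/25 ≈ -5744.6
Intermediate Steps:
r = -128/25 (r = 384*(-1/75) = -128/25 ≈ -5.1200)
q = 1122
q*r = 1122*(-128/25) = -143616/25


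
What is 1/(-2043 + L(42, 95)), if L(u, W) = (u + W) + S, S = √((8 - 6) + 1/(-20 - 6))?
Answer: -49556/94453685 - √1326/94453685 ≈ -0.00052505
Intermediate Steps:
S = √1326/26 (S = √(2 + 1/(-26)) = √(2 - 1/26) = √(51/26) = √1326/26 ≈ 1.4005)
L(u, W) = W + u + √1326/26 (L(u, W) = (u + W) + √1326/26 = (W + u) + √1326/26 = W + u + √1326/26)
1/(-2043 + L(42, 95)) = 1/(-2043 + (95 + 42 + √1326/26)) = 1/(-2043 + (137 + √1326/26)) = 1/(-1906 + √1326/26)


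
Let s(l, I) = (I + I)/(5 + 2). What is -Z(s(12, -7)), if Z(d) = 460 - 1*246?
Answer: -214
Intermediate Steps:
s(l, I) = 2*I/7 (s(l, I) = (2*I)/7 = (2*I)*(⅐) = 2*I/7)
Z(d) = 214 (Z(d) = 460 - 246 = 214)
-Z(s(12, -7)) = -1*214 = -214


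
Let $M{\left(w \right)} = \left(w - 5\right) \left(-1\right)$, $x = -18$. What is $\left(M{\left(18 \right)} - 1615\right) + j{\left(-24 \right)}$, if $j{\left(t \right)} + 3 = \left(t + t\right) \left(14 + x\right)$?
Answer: $-1439$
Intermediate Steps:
$j{\left(t \right)} = -3 - 8 t$ ($j{\left(t \right)} = -3 + \left(t + t\right) \left(14 - 18\right) = -3 + 2 t \left(-4\right) = -3 - 8 t$)
$M{\left(w \right)} = 5 - w$ ($M{\left(w \right)} = \left(-5 + w\right) \left(-1\right) = 5 - w$)
$\left(M{\left(18 \right)} - 1615\right) + j{\left(-24 \right)} = \left(\left(5 - 18\right) - 1615\right) - -189 = \left(\left(5 - 18\right) - 1615\right) + \left(-3 + 192\right) = \left(-13 - 1615\right) + 189 = -1628 + 189 = -1439$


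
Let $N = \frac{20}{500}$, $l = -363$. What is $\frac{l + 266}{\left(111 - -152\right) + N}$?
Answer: $- \frac{2425}{6576} \approx -0.36877$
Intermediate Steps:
$N = \frac{1}{25}$ ($N = 20 \cdot \frac{1}{500} = \frac{1}{25} \approx 0.04$)
$\frac{l + 266}{\left(111 - -152\right) + N} = \frac{-363 + 266}{\left(111 - -152\right) + \frac{1}{25}} = - \frac{97}{\left(111 + 152\right) + \frac{1}{25}} = - \frac{97}{263 + \frac{1}{25}} = - \frac{97}{\frac{6576}{25}} = \left(-97\right) \frac{25}{6576} = - \frac{2425}{6576}$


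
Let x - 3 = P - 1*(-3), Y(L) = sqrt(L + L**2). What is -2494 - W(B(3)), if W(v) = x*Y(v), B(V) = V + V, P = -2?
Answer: -2494 - 4*sqrt(42) ≈ -2519.9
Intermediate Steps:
B(V) = 2*V
x = 4 (x = 3 + (-2 - 1*(-3)) = 3 + (-2 + 3) = 3 + 1 = 4)
W(v) = 4*sqrt(v*(1 + v))
-2494 - W(B(3)) = -2494 - 4*sqrt((2*3)*(1 + 2*3)) = -2494 - 4*sqrt(6*(1 + 6)) = -2494 - 4*sqrt(6*7) = -2494 - 4*sqrt(42)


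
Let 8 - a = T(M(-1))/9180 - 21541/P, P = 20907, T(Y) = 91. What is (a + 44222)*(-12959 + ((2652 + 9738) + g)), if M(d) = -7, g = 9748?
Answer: 8657932977413233/21325140 ≈ 4.0600e+8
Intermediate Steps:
a = 192361547/21325140 (a = 8 - (91/9180 - 21541/20907) = 8 - 1*(-21760427/21325140) = 8 + 21760427/21325140 = 192361547/21325140 ≈ 9.0204)
(a + 44222)*(-12959 + ((2652 + 9738) + g)) = (192361547/21325140 + 44222)*(-12959 + ((2652 + 9738) + 9748)) = 943232702627*(-12959 + (12390 + 9748))/21325140 = 943232702627*(-12959 + 22138)/21325140 = (943232702627/21325140)*9179 = 8657932977413233/21325140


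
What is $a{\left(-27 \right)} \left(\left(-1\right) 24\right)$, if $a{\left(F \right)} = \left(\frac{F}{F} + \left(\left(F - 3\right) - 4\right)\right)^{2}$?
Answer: $-26136$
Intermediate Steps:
$a{\left(F \right)} = \left(-6 + F\right)^{2}$ ($a{\left(F \right)} = \left(1 + \left(\left(-3 + F\right) - 4\right)\right)^{2} = \left(1 + \left(-7 + F\right)\right)^{2} = \left(-6 + F\right)^{2}$)
$a{\left(-27 \right)} \left(\left(-1\right) 24\right) = \left(-6 - 27\right)^{2} \left(\left(-1\right) 24\right) = \left(-33\right)^{2} \left(-24\right) = 1089 \left(-24\right) = -26136$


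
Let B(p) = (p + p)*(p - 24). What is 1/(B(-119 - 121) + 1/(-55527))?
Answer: 55527/7036381439 ≈ 7.8914e-6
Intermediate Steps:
B(p) = 2*p*(-24 + p) (B(p) = (2*p)*(-24 + p) = 2*p*(-24 + p))
1/(B(-119 - 121) + 1/(-55527)) = 1/(2*(-119 - 121)*(-24 + (-119 - 121)) + 1/(-55527)) = 1/(2*(-240)*(-24 - 240) - 1/55527) = 1/(2*(-240)*(-264) - 1/55527) = 1/(126720 - 1/55527) = 1/(7036381439/55527) = 55527/7036381439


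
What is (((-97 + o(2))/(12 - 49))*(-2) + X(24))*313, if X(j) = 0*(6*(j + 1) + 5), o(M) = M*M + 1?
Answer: -57592/37 ≈ -1556.5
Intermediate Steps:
o(M) = 1 + M**2 (o(M) = M**2 + 1 = 1 + M**2)
X(j) = 0 (X(j) = 0*(6*(1 + j) + 5) = 0*((6 + 6*j) + 5) = 0*(11 + 6*j) = 0)
(((-97 + o(2))/(12 - 49))*(-2) + X(24))*313 = (((-97 + (1 + 2**2))/(12 - 49))*(-2) + 0)*313 = (((-97 + (1 + 4))/(-37))*(-2) + 0)*313 = (((-97 + 5)*(-1/37))*(-2) + 0)*313 = (-92*(-1/37)*(-2) + 0)*313 = ((92/37)*(-2) + 0)*313 = (-184/37 + 0)*313 = -184/37*313 = -57592/37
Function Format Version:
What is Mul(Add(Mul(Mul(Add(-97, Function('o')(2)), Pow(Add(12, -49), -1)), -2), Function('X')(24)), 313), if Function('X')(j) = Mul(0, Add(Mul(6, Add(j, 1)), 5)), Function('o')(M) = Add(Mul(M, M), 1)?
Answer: Rational(-57592, 37) ≈ -1556.5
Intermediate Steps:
Function('o')(M) = Add(1, Pow(M, 2)) (Function('o')(M) = Add(Pow(M, 2), 1) = Add(1, Pow(M, 2)))
Function('X')(j) = 0 (Function('X')(j) = Mul(0, Add(Mul(6, Add(1, j)), 5)) = Mul(0, Add(Add(6, Mul(6, j)), 5)) = Mul(0, Add(11, Mul(6, j))) = 0)
Mul(Add(Mul(Mul(Add(-97, Function('o')(2)), Pow(Add(12, -49), -1)), -2), Function('X')(24)), 313) = Mul(Add(Mul(Mul(Add(-97, Add(1, Pow(2, 2))), Pow(Add(12, -49), -1)), -2), 0), 313) = Mul(Add(Mul(Mul(Add(-97, Add(1, 4)), Pow(-37, -1)), -2), 0), 313) = Mul(Add(Mul(Mul(Add(-97, 5), Rational(-1, 37)), -2), 0), 313) = Mul(Add(Mul(Mul(-92, Rational(-1, 37)), -2), 0), 313) = Mul(Add(Mul(Rational(92, 37), -2), 0), 313) = Mul(Add(Rational(-184, 37), 0), 313) = Mul(Rational(-184, 37), 313) = Rational(-57592, 37)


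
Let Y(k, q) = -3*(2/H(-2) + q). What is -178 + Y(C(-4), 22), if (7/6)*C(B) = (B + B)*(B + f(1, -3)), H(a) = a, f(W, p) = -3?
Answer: -241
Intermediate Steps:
C(B) = 12*B*(-3 + B)/7 (C(B) = 6*((B + B)*(B - 3))/7 = 6*((2*B)*(-3 + B))/7 = 6*(2*B*(-3 + B))/7 = 12*B*(-3 + B)/7)
Y(k, q) = 3 - 3*q (Y(k, q) = -3*(2/(-2) + q) = -3*(2*(-½) + q) = -3*(-1 + q) = 3 - 3*q)
-178 + Y(C(-4), 22) = -178 + (3 - 3*22) = -178 + (3 - 66) = -178 - 63 = -241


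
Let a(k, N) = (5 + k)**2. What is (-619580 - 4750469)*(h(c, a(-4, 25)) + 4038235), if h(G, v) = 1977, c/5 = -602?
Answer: -21696136410388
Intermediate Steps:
c = -3010 (c = 5*(-602) = -3010)
(-619580 - 4750469)*(h(c, a(-4, 25)) + 4038235) = (-619580 - 4750469)*(1977 + 4038235) = -5370049*4040212 = -21696136410388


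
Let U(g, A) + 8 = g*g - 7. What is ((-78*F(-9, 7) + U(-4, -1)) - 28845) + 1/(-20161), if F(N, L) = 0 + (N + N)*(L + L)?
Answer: -185239269/20161 ≈ -9188.0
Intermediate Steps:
F(N, L) = 4*L*N (F(N, L) = 0 + (2*N)*(2*L) = 0 + 4*L*N = 4*L*N)
U(g, A) = -15 + g² (U(g, A) = -8 + (g*g - 7) = -8 + (g² - 7) = -8 + (-7 + g²) = -15 + g²)
((-78*F(-9, 7) + U(-4, -1)) - 28845) + 1/(-20161) = ((-312*7*(-9) + (-15 + (-4)²)) - 28845) + 1/(-20161) = ((-78*(-252) + (-15 + 16)) - 28845) - 1/20161 = ((19656 + 1) - 28845) - 1/20161 = (19657 - 28845) - 1/20161 = -9188 - 1/20161 = -185239269/20161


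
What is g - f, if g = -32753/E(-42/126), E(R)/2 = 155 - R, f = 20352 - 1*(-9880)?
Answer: -28274483/932 ≈ -30337.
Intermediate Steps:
f = 30232 (f = 20352 + 9880 = 30232)
E(R) = 310 - 2*R (E(R) = 2*(155 - R) = 310 - 2*R)
g = -98259/932 (g = -32753/(310 - (-84)/126) = -32753/(310 - 2*(-1/3)) = -32753/(310 + 2/3) = -32753/932/3 = -32753*3/932 = -98259/932 ≈ -105.43)
g - f = -98259/932 - 1*30232 = -98259/932 - 30232 = -28274483/932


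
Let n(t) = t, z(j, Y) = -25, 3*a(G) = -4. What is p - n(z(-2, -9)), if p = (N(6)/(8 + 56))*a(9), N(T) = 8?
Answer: 149/6 ≈ 24.833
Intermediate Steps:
a(G) = -4/3 (a(G) = (⅓)*(-4) = -4/3)
p = -⅙ (p = (8/(8 + 56))*(-4/3) = (8/64)*(-4/3) = (8*(1/64))*(-4/3) = (⅛)*(-4/3) = -⅙ ≈ -0.16667)
p - n(z(-2, -9)) = -⅙ - 1*(-25) = -⅙ + 25 = 149/6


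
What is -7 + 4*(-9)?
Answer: -43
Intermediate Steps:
-7 + 4*(-9) = -7 - 36 = -43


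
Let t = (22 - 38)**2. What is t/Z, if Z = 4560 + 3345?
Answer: 256/7905 ≈ 0.032385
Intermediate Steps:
t = 256 (t = (-16)**2 = 256)
Z = 7905
t/Z = 256/7905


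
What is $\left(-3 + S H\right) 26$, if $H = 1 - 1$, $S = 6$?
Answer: $-78$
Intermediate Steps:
$H = 0$
$\left(-3 + S H\right) 26 = \left(-3 + 6 \cdot 0\right) 26 = \left(-3 + 0\right) 26 = \left(-3\right) 26 = -78$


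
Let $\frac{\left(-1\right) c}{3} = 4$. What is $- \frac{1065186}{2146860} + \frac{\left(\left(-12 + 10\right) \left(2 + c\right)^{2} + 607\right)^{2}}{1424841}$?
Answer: $- \frac{5869169057}{15449162370} \approx -0.3799$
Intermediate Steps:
$c = -12$ ($c = \left(-3\right) 4 = -12$)
$- \frac{1065186}{2146860} + \frac{\left(\left(-12 + 10\right) \left(2 + c\right)^{2} + 607\right)^{2}}{1424841} = - \frac{1065186}{2146860} + \frac{\left(\left(-12 + 10\right) \left(2 - 12\right)^{2} + 607\right)^{2}}{1424841} = \left(-1065186\right) \frac{1}{2146860} + \left(- 2 \left(-10\right)^{2} + 607\right)^{2} \cdot \frac{1}{1424841} = - \frac{59177}{119270} + \left(\left(-2\right) 100 + 607\right)^{2} \cdot \frac{1}{1424841} = - \frac{59177}{119270} + \left(-200 + 607\right)^{2} \cdot \frac{1}{1424841} = - \frac{59177}{119270} + 407^{2} \cdot \frac{1}{1424841} = - \frac{59177}{119270} + 165649 \cdot \frac{1}{1424841} = - \frac{59177}{119270} + \frac{15059}{129531} = - \frac{5869169057}{15449162370}$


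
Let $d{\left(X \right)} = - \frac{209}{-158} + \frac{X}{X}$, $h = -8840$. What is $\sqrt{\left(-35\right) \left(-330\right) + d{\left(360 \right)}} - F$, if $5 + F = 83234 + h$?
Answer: $-74389 + \frac{\sqrt{288392186}}{158} \approx -74282.0$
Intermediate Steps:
$d{\left(X \right)} = \frac{367}{158}$ ($d{\left(X \right)} = \left(-209\right) \left(- \frac{1}{158}\right) + 1 = \frac{209}{158} + 1 = \frac{367}{158}$)
$F = 74389$ ($F = -5 + \left(83234 - 8840\right) = -5 + 74394 = 74389$)
$\sqrt{\left(-35\right) \left(-330\right) + d{\left(360 \right)}} - F = \sqrt{\left(-35\right) \left(-330\right) + \frac{367}{158}} - 74389 = \sqrt{11550 + \frac{367}{158}} - 74389 = \sqrt{\frac{1825267}{158}} - 74389 = \frac{\sqrt{288392186}}{158} - 74389 = -74389 + \frac{\sqrt{288392186}}{158}$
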